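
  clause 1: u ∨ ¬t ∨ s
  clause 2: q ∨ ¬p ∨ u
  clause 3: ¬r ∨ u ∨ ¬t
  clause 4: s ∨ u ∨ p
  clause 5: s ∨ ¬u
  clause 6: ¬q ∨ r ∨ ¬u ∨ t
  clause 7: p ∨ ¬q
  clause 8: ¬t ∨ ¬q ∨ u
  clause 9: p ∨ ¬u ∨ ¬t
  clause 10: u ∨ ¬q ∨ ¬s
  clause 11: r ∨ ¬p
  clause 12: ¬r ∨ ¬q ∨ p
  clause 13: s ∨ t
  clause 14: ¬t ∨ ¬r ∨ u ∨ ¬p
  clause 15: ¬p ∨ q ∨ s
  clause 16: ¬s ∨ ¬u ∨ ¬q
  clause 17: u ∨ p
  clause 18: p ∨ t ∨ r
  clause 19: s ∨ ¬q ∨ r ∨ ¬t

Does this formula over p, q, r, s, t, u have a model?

Satisfiable

Branch on s: set s = True.
Branch on p: set p = True.
From the singleton clause (r), r = True.
Branch on q: set q = False.
From the singleton clause (u), u = True.
All clauses hold; t can take either value.
A satisfying assignment: p ↦ True,  q ↦ False,  r ↦ True,  s ↦ True,  t ↦ True,  u ↦ True.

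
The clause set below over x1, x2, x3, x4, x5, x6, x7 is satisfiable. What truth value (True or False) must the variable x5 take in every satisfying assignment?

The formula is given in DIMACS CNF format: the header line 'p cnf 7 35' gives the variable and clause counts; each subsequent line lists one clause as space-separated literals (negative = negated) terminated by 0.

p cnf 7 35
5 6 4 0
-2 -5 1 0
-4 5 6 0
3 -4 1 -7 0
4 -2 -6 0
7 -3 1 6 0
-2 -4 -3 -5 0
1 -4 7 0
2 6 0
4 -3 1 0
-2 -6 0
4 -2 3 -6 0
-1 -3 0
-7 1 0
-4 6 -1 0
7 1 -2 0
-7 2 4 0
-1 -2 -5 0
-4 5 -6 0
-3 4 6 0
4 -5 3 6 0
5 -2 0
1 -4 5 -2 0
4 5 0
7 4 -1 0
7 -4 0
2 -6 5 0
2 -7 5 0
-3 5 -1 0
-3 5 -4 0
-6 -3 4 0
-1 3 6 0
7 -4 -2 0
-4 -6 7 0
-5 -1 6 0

True

Suppose x5 = False.
From the singleton clause (¬x2), x2 = False.
From the singleton clause (x6), x6 = True.
But (¬x6) is also a unit clause — contradiction.
So every satisfying assignment has x5 = True.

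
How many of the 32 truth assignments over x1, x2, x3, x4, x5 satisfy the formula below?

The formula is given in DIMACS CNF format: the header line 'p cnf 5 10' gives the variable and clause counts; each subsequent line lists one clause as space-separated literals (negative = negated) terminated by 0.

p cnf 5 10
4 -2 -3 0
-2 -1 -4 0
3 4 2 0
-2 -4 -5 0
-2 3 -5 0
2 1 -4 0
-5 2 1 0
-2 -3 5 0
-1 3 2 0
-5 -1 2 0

There are 2^5 = 32 truth assignments over (x1, x2, x3, x4, x5).
Split on x5. With x5 = True, the clauses containing x5 are satisfied and ¬x5 drops from the rest; 0 of the 2^4 = 16 assignments to the other variables satisfy what remains.
With x5 = False, by the same count on the reduced clause set, 6 assignments work.
Total: 0 + 6 = 6.

6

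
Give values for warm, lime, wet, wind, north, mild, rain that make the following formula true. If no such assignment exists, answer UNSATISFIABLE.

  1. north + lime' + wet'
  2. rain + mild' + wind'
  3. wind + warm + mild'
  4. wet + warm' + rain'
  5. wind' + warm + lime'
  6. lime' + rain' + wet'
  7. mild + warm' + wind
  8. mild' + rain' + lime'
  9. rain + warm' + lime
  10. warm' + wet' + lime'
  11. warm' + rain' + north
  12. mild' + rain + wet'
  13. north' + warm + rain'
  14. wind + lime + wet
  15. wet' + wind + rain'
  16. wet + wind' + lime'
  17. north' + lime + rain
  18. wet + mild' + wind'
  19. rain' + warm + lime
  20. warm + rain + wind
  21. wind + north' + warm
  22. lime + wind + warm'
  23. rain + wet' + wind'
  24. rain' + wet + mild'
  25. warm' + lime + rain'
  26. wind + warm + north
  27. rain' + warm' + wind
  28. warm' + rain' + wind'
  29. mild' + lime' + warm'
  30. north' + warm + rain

Case north = 0:
Case lime = 0:
Case rain = 0:
(warm') alone gives warm = 0.
(wind) alone gives wind = 1.
(mild') alone gives mild = 0.
(wet') alone gives wet = 0.
Every clause now holds.

warm=0; lime=0; wet=0; wind=1; north=0; mild=0; rain=0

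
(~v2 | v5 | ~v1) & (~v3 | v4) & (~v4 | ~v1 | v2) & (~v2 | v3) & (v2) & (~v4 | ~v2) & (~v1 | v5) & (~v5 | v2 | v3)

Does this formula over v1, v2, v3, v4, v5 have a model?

(v2) alone gives v2 = 1.
(v3) alone gives v3 = 1.
(v4) alone gives v4 = 1.
But (~v4) is also a unit clause — contradiction.
No assignment satisfies every clause.

Unsatisfiable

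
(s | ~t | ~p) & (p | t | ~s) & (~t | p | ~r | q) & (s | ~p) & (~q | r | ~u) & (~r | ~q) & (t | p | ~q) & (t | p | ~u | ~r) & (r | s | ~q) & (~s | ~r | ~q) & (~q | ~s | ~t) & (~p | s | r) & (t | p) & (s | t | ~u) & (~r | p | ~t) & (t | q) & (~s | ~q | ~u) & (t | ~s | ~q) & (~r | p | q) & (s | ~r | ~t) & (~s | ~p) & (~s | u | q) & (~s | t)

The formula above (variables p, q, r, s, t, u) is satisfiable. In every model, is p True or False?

False

Suppose p = 1.
(s) alone gives s = 1.
But (~s) is also a unit clause — contradiction.
So every satisfying assignment has p = False.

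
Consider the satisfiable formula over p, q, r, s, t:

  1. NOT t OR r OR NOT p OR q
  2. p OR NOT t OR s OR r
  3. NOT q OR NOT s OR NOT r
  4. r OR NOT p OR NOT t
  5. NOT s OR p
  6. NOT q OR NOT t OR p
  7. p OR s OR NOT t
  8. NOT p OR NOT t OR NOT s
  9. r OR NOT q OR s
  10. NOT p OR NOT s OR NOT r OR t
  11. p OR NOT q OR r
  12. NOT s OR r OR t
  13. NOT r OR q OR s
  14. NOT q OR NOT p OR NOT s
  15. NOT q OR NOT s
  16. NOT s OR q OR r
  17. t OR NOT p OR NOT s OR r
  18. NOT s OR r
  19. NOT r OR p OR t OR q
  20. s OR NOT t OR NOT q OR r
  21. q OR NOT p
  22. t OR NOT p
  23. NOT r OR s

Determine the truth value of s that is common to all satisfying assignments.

False

Suppose s = true.
From the singleton clause (p), p = true.
From the singleton clause (NOT t), t = false.
That conflicts with the unit clause (t).
So every satisfying assignment has s = False.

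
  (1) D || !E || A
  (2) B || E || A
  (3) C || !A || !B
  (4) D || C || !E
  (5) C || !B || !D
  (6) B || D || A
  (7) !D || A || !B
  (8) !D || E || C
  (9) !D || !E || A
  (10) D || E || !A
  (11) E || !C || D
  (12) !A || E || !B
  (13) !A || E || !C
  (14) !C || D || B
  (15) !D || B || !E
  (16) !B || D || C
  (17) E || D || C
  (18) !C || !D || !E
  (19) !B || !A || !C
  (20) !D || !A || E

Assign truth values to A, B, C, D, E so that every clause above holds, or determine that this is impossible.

Case D = true:
Case C = true:
(!E) alone gives E = false.
(!A) alone gives A = false.
(B) alone gives B = true.
Now (!B) is unsatisfied and unit — conflict.
So C must be the other value — set C = false.
(!B) alone gives B = false.
(E) alone gives E = true.
Now (!E) is unsatisfied and unit — conflict.
Both values of C lead to a conflict.
So D must be the other value — set D = false.
Case E = false:
(!A) alone gives A = false.
(B) alone gives B = true.
(!C) alone gives C = false.
Now (C) is unsatisfied and unit — conflict.
So E must be the other value — set E = true.
(A) alone gives A = true.
(C) alone gives C = true.
(B) alone gives B = true.
Now (!B) is unsatisfied and unit — conflict.
Both values of E lead to a conflict.
Both values of D lead to a conflict.

UNSATISFIABLE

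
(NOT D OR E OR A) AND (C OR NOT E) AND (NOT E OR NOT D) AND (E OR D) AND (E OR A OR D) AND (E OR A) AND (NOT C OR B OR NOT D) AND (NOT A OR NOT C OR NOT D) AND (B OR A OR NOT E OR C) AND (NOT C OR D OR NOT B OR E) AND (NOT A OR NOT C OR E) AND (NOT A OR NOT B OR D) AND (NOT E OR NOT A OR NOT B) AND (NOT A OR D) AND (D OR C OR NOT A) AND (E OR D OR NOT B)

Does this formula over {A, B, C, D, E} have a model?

Suppose C = true.
Suppose E = true.
Unit clause (NOT D) forces D = false.
Unit clause (NOT A) forces A = false.
Every clause is now satisfied; B is unconstrained.
A satisfying assignment: A=false, B=false, C=true, D=false, E=true.

Satisfiable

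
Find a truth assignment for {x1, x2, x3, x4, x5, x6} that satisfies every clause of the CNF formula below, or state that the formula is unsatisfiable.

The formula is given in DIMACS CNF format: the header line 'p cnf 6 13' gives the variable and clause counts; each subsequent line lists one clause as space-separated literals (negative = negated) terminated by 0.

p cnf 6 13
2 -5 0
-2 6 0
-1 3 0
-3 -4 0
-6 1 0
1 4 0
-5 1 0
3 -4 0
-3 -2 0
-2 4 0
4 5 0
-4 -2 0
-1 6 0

Suppose x2 = True.
From the singleton clause (x6), x6 = True.
From the singleton clause (x1), x1 = True.
From the singleton clause (x3), x3 = True.
But (¬x3) is also a unit clause — contradiction.
Backtrack on x2: now try x2 = False.
From the singleton clause (¬x5), x5 = False.
From the singleton clause (x4), x4 = True.
From the singleton clause (¬x3), x3 = False.
But (x3) is also a unit clause — contradiction.
Either choice for x2 ends in contradiction.

UNSATISFIABLE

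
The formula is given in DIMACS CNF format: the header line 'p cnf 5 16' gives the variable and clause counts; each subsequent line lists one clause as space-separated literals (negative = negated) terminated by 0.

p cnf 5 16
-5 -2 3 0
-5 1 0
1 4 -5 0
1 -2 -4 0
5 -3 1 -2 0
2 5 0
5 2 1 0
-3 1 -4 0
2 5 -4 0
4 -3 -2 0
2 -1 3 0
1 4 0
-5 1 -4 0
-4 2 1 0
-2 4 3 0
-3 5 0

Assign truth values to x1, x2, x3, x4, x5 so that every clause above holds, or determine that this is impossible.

Branch on x5: set x5 = True.
From the singleton clause (x1), x1 = True.
Branch on x2: set x2 = True.
From the singleton clause (x3), x3 = True.
From the singleton clause (x4), x4 = True.
All clauses are satisfied.

x1: True, x2: True, x3: True, x4: True, x5: True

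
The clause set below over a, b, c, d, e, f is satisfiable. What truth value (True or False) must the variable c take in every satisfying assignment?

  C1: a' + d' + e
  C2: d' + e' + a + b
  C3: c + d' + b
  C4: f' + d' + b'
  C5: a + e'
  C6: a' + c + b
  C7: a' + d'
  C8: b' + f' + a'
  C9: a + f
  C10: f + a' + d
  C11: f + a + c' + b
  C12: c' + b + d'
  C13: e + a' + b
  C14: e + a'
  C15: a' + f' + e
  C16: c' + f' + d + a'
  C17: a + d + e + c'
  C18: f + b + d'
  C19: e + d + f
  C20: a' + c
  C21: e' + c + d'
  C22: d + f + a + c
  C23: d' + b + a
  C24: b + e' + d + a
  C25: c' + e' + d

Suppose c = 1.
Branch on a: set a = 1.
Unit clause (d') forces d = 0.
Unit clause (f) forces f = 1.
Now (f') is unsatisfied and unit — conflict.
So a must be the other value — set a = 0.
Unit clause (e') forces e = 0.
Unit clause (f) forces f = 1.
Unit clause (d) forces d = 1.
Unit clause (b') forces b = 0.
Now (b) is unsatisfied and unit — conflict.
Either choice for a ends in contradiction.
So every satisfying assignment has c = False.

False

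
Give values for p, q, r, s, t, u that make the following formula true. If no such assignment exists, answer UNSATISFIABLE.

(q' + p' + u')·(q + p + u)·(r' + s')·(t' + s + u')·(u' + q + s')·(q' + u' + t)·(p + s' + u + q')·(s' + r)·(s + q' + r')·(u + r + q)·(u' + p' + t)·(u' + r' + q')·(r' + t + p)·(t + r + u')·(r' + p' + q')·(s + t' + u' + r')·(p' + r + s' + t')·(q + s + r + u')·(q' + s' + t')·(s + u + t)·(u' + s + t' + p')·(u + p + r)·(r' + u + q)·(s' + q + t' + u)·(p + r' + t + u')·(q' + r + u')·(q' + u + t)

p=1, q=1, r=0, s=0, t=1, u=0

Case r = 0:
The clause (s') is unit, so s = 0.
Case t = 1:
The clause (u') is unit, so u = 0.
The clause (q) is unit, so q = 1.
The clause (p) is unit, so p = 1.
This assignment satisfies each clause.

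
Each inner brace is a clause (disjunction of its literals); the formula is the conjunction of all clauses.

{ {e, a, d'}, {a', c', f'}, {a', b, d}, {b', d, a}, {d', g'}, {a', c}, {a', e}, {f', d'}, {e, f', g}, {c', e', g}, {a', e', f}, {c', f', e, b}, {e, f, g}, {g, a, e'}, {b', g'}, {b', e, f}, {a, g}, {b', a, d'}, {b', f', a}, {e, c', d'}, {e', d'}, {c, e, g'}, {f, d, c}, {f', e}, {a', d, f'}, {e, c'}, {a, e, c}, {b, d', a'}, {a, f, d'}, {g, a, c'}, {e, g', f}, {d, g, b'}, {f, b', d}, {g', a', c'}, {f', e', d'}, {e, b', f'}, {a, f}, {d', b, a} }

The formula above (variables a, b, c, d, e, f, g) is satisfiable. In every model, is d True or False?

False

Suppose d = 1.
From the singleton clause (g'), g = 0.
From the singleton clause (f'), f = 0.
From the singleton clause (e), e = 1.
That conflicts with the unit clause (e').
So every satisfying assignment has d = False.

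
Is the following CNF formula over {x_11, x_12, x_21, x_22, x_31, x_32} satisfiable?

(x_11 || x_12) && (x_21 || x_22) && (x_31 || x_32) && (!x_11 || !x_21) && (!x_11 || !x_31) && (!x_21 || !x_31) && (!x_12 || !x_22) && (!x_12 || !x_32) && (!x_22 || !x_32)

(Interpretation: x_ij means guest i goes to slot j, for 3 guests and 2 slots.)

Branch on x_11: set x_11 = true.
The clause (!x_21) is unit, so x_21 = false.
The clause (x_22) is unit, so x_22 = true.
The clause (!x_31) is unit, so x_31 = false.
The clause (x_32) is unit, so x_32 = true.
Now (!x_32) is unsatisfied and unit — conflict.
That branch fails; take x_11 = false instead.
The clause (x_12) is unit, so x_12 = true.
The clause (!x_22) is unit, so x_22 = false.
The clause (x_21) is unit, so x_21 = true.
The clause (!x_31) is unit, so x_31 = false.
The clause (x_32) is unit, so x_32 = true.
Now (!x_32) is unsatisfied and unit — conflict.
Either choice for x_11 ends in contradiction.
No assignment satisfies every clause.

Unsatisfiable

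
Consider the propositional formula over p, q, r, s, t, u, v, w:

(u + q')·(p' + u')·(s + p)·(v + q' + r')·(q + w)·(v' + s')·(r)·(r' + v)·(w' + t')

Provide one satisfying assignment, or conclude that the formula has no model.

From the singleton clause (r), r = 1.
From the singleton clause (v), v = 1.
From the singleton clause (s'), s = 0.
From the singleton clause (p), p = 1.
From the singleton clause (u'), u = 0.
From the singleton clause (q'), q = 0.
From the singleton clause (w), w = 1.
From the singleton clause (t'), t = 0.
This assignment satisfies each clause.

p: 1,  q: 0,  r: 1,  s: 0,  t: 0,  u: 0,  v: 1,  w: 1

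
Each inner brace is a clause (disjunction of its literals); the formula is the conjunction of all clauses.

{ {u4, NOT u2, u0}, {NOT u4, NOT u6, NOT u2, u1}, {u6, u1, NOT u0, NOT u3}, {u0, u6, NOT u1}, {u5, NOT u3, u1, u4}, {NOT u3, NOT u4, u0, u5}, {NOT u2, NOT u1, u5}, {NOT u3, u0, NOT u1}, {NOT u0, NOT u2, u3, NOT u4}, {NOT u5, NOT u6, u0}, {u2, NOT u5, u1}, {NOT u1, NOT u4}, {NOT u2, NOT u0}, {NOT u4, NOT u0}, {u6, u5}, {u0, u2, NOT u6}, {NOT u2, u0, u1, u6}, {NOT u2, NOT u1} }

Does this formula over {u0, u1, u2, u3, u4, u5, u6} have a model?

Case u1 = true:
Unit clause (NOT u4) forces u4 = false.
Unit clause (NOT u2) forces u2 = false.
Case u0 = true:
Case u6 = false:
Unit clause (u5) forces u5 = true.
No clause remains; u3 is free.
A satisfying assignment: u0 ↦ true,  u1 ↦ true,  u2 ↦ false,  u3 ↦ true,  u4 ↦ false,  u5 ↦ true,  u6 ↦ false.

Yes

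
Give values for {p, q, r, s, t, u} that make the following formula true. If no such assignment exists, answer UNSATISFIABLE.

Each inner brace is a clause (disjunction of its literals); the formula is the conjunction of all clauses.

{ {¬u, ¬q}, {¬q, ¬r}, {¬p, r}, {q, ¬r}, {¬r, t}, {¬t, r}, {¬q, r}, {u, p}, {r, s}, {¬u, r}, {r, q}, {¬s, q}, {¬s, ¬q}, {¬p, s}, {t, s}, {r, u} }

UNSATISFIABLE

Branch on u: set u = False.
From the singleton clause (p), p = True.
From the singleton clause (r), r = True.
From the singleton clause (¬q), q = False.
But (q) is also a unit clause — contradiction.
That branch fails; take u = True instead.
From the singleton clause (¬q), q = False.
From the singleton clause (¬r), r = False.
But (r) is also a unit clause — contradiction.
Neither u = True nor u = False works.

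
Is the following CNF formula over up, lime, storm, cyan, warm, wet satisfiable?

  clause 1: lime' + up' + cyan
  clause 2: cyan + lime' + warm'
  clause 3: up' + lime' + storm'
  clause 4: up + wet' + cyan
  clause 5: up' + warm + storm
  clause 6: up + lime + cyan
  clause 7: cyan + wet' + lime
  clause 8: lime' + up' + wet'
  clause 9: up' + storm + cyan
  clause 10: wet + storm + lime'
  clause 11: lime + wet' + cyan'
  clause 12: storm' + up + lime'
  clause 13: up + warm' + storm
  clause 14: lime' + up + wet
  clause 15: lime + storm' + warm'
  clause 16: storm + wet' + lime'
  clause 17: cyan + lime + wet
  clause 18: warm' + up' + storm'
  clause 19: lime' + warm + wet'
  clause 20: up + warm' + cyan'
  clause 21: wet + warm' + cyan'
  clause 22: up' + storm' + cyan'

Yes

Suppose lime = 0.
Suppose up = 0.
Unit clause (cyan) forces cyan = 1.
Unit clause (wet') forces wet = 0.
Unit clause (warm') forces warm = 0.
Every clause is now satisfied; storm is unconstrained.
A satisfying assignment: up ↦ 0; lime ↦ 0; storm ↦ 0; cyan ↦ 1; warm ↦ 0; wet ↦ 0.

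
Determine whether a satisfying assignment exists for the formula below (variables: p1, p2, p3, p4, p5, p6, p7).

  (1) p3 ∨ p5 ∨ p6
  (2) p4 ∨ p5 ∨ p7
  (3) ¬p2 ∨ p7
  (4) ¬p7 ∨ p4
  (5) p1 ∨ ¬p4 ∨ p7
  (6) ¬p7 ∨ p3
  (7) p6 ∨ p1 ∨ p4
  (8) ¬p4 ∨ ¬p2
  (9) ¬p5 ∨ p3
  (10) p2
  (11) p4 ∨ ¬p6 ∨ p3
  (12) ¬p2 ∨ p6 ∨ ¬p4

(p2) alone gives p2 = True.
(p7) alone gives p7 = True.
(p4) alone gives p4 = True.
But (¬p4) is also a unit clause — contradiction.
No assignment satisfies every clause.

Unsatisfiable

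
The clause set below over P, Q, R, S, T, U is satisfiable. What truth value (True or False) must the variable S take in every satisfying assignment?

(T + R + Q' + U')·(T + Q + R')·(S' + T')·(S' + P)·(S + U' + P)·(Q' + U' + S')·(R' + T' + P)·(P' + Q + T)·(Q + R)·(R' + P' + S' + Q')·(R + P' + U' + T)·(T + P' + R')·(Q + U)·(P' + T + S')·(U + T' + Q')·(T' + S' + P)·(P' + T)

Suppose S = 1.
(T') alone gives T = 0.
(P) alone gives P = 1.
Now (P') is unsatisfied and unit — conflict.
So every satisfying assignment has S = False.

False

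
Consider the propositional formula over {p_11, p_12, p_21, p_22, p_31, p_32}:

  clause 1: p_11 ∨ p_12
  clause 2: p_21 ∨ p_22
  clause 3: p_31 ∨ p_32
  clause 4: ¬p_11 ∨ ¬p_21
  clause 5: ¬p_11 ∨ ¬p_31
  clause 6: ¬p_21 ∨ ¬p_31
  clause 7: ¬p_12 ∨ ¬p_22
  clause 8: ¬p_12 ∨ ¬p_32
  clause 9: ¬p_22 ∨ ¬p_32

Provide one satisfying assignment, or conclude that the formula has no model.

UNSATISFIABLE

Case p_11 = True:
The clause (¬p_21) is unit, so p_21 = False.
The clause (p_22) is unit, so p_22 = True.
The clause (¬p_31) is unit, so p_31 = False.
The clause (p_32) is unit, so p_32 = True.
But (¬p_32) is also a unit clause — contradiction.
So p_11 must be the other value — set p_11 = False.
The clause (p_12) is unit, so p_12 = True.
The clause (¬p_22) is unit, so p_22 = False.
The clause (p_21) is unit, so p_21 = True.
The clause (¬p_31) is unit, so p_31 = False.
The clause (p_32) is unit, so p_32 = True.
But (¬p_32) is also a unit clause — contradiction.
Either choice for p_11 ends in contradiction.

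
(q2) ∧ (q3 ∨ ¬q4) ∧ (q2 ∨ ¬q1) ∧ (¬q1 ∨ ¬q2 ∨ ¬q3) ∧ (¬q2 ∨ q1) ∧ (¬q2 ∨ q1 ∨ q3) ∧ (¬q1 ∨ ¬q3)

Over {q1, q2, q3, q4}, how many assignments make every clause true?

There are 2^4 = 16 truth assignments over (q1, q2, q3, q4).
Check each against the 7 clauses (columns in the order q1, q2, q3, q4):
  F F F F  ✗ fails (q2)
  F F F T  ✗ fails (q2)
  F F T F  ✗ fails (q2)
  F F T T  ✗ fails (q2)
  F T F F  ✗ fails (¬q2 ∨ q1)
  F T F T  ✗ fails (q3 ∨ ¬q4)
  F T T F  ✗ fails (¬q2 ∨ q1)
  F T T T  ✗ fails (¬q2 ∨ q1)
  T F F F  ✗ fails (q2)
  T F F T  ✗ fails (q2)
  T F T F  ✗ fails (q2)
  T F T T  ✗ fails (q2)
  T T F F  ✓ satisfies all
  T T F T  ✗ fails (q3 ∨ ¬q4)
  T T T F  ✗ fails (¬q1 ∨ ¬q2 ∨ ¬q3)
  T T T T  ✗ fails (¬q1 ∨ ¬q2 ∨ ¬q3)
1 of the 16 rows is a model.

1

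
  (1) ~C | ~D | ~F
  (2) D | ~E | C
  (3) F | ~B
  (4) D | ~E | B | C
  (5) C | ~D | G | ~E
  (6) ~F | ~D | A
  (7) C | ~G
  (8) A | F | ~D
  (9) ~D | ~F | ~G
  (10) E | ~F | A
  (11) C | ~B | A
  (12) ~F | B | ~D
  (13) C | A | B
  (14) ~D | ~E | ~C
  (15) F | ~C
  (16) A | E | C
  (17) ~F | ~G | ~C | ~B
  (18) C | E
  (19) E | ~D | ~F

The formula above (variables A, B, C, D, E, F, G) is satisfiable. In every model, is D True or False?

Suppose D = 1.
Suppose C = 0.
From the singleton clause (~G), G = 0.
From the singleton clause (~E), E = 0.
Now (E) is unsatisfied and unit — conflict.
That branch fails; take C = 1 instead.
From the singleton clause (~F), F = 0.
Now (F) is unsatisfied and unit — conflict.
Either choice for C ends in contradiction.
So every satisfying assignment has D = False.

False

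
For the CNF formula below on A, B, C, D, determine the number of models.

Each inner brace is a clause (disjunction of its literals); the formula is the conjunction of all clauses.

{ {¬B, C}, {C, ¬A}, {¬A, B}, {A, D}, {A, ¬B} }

4

There are 2^4 = 16 truth assignments over (A, B, C, D).
Check each against the 5 clauses (columns in the order A, B, C, D):
  F F F F  ✗ fails (A ∨ D)
  F F F T  ✓ satisfies all
  F F T F  ✗ fails (A ∨ D)
  F F T T  ✓ satisfies all
  F T F F  ✗ fails (¬B ∨ C)
  F T F T  ✗ fails (¬B ∨ C)
  F T T F  ✗ fails (A ∨ D)
  F T T T  ✗ fails (A ∨ ¬B)
  T F F F  ✗ fails (C ∨ ¬A)
  T F F T  ✗ fails (C ∨ ¬A)
  T F T F  ✗ fails (¬A ∨ B)
  T F T T  ✗ fails (¬A ∨ B)
  T T F F  ✗ fails (¬B ∨ C)
  T T F T  ✗ fails (¬B ∨ C)
  T T T F  ✓ satisfies all
  T T T T  ✓ satisfies all
4 of the 16 rows are models.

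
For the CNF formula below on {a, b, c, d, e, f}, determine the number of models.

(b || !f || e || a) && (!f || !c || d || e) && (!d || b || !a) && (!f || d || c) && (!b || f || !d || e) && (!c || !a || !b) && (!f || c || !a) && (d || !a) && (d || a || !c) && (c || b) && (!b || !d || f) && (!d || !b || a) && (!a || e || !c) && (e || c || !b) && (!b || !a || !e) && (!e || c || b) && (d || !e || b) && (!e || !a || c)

There are 2^6 = 64 truth assignments over (a, b, c, d, e, f).
Split on d. With d = true, the clauses containing d are satisfied and !d drops from the rest; 3 of the 2^5 = 32 assignments to the other variables satisfy what remains.
With d = false, by the same count on the reduced clause set, 1 assignment works.
Total: 3 + 1 = 4.

4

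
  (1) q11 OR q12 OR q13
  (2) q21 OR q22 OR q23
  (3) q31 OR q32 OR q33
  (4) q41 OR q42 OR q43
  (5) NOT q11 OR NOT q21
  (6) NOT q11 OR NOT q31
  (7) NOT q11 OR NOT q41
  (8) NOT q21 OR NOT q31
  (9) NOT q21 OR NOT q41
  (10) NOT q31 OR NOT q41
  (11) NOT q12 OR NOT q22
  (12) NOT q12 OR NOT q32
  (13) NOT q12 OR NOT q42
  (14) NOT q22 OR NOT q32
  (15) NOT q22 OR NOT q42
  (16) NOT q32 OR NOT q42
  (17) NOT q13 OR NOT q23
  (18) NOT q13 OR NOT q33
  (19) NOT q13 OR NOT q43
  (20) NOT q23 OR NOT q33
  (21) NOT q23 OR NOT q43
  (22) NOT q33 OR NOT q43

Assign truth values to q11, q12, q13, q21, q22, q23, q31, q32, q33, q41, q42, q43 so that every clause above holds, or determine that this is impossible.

Try q11 = false.
Try q12 = true.
Unit clause (NOT q22) forces q22 = false.
Unit clause (NOT q32) forces q32 = false.
Unit clause (NOT q42) forces q42 = false.
Try q21 = true.
Unit clause (NOT q31) forces q31 = false.
Unit clause (q33) forces q33 = true.
Unit clause (NOT q41) forces q41 = false.
Unit clause (q43) forces q43 = true.
But (NOT q43) is also a unit clause — contradiction.
Undo q21 and try q21 = false.
Unit clause (q23) forces q23 = true.
Unit clause (NOT q13) forces q13 = false.
Unit clause (NOT q33) forces q33 = false.
Unit clause (q31) forces q31 = true.
Unit clause (NOT q41) forces q41 = false.
Unit clause (q43) forces q43 = true.
But (NOT q43) is also a unit clause — contradiction.
Both values of q21 lead to a conflict.
Undo q12 and try q12 = false.
Unit clause (q13) forces q13 = true.
Unit clause (NOT q23) forces q23 = false.
Unit clause (NOT q33) forces q33 = false.
Unit clause (NOT q43) forces q43 = false.
Try q21 = true.
Unit clause (NOT q31) forces q31 = false.
Unit clause (q32) forces q32 = true.
Unit clause (NOT q41) forces q41 = false.
Unit clause (q42) forces q42 = true.
But (NOT q42) is also a unit clause — contradiction.
Undo q21 and try q21 = false.
Unit clause (q22) forces q22 = true.
Unit clause (NOT q32) forces q32 = false.
Unit clause (q31) forces q31 = true.
Unit clause (NOT q41) forces q41 = false.
Unit clause (q42) forces q42 = true.
But (NOT q42) is also a unit clause — contradiction.
Both values of q21 lead to a conflict.
Both values of q12 lead to a conflict.
Undo q11 and try q11 = true.
Unit clause (NOT q21) forces q21 = false.
Unit clause (NOT q31) forces q31 = false.
Unit clause (NOT q41) forces q41 = false.
Try q22 = true.
Unit clause (NOT q12) forces q12 = false.
Unit clause (NOT q32) forces q32 = false.
Unit clause (q33) forces q33 = true.
Unit clause (NOT q42) forces q42 = false.
Unit clause (q43) forces q43 = true.
But (NOT q43) is also a unit clause — contradiction.
Undo q22 and try q22 = false.
Unit clause (q23) forces q23 = true.
Unit clause (NOT q13) forces q13 = false.
Unit clause (NOT q33) forces q33 = false.
Unit clause (q32) forces q32 = true.
Unit clause (NOT q12) forces q12 = false.
Unit clause (NOT q42) forces q42 = false.
Unit clause (q43) forces q43 = true.
But (NOT q43) is also a unit clause — contradiction.
Both values of q22 lead to a conflict.
Both values of q11 lead to a conflict.

UNSATISFIABLE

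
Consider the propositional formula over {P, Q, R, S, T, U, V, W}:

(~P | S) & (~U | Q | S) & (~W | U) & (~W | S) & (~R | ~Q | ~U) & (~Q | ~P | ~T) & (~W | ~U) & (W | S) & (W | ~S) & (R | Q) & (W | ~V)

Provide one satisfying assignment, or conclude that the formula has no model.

UNSATISFIABLE

Branch on P: set P = 0.
Branch on W: set W = 0.
Unit clause (S) forces S = 1.
That conflicts with the unit clause (~S).
That branch fails; take W = 1 instead.
Unit clause (U) forces U = 1.
That conflicts with the unit clause (~U).
Either choice for W ends in contradiction.
That branch fails; take P = 1 instead.
Unit clause (S) forces S = 1.
Unit clause (W) forces W = 1.
Unit clause (U) forces U = 1.
That conflicts with the unit clause (~U).
Either choice for P ends in contradiction.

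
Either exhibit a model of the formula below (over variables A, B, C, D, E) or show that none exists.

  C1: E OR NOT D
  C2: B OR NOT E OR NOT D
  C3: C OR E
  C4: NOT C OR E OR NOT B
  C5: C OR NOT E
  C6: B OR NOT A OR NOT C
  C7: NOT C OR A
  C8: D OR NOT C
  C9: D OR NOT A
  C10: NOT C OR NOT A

Suppose E = true.
Unit clause (C) forces C = true.
Unit clause (A) forces A = true.
But (NOT A) is also a unit clause — contradiction.
That branch fails; take E = false instead.
Unit clause (NOT D) forces D = false.
Unit clause (C) forces C = true.
But (NOT C) is also a unit clause — contradiction.
Neither E = true nor E = false works.

UNSATISFIABLE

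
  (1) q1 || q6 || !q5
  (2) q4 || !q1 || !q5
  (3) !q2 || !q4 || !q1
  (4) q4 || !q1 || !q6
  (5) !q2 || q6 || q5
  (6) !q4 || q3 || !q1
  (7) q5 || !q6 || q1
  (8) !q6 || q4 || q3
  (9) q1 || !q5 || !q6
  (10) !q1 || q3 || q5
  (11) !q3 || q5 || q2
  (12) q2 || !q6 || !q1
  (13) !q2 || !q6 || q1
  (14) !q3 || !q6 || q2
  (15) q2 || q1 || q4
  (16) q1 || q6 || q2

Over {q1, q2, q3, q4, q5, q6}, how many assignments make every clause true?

There are 2^6 = 64 truth assignments over (q1, q2, q3, q4, q5, q6).
Split on q3. With q3 = true, the clauses containing q3 are satisfied and !q3 drops from the rest; 1 of the 2^5 = 32 assignments to the other variables satisfy what remains.
With q3 = false, by the same count on the reduced clause set, 0 assignments work.
(One model: q1=T, q2=F, q3=T, q4=T, q5=T, q6=F.)
Total: 1 + 0 = 1.

1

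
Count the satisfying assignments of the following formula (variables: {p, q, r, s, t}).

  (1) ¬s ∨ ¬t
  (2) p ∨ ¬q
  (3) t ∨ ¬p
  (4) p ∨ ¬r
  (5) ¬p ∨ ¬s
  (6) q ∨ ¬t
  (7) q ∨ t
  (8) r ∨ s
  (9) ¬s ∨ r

1

There are 2^5 = 32 truth assignments over (p, q, r, s, t).
Split on q. With q = True, the clauses containing q are satisfied and ¬q drops from the rest; 1 of the 2^4 = 16 assignments to the other variables satisfy what remains.
With q = False, by the same count on the reduced clause set, 0 assignments work.
(One model: p=T, q=T, r=T, s=F, t=T.)
Total: 1 + 0 = 1.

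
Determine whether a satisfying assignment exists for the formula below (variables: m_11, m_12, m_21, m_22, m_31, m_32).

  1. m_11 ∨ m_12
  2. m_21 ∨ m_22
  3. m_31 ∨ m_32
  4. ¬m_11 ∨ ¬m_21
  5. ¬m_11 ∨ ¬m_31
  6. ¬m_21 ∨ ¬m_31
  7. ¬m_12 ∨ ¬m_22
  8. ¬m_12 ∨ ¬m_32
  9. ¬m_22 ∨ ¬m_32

Suppose m_11 = True.
From the singleton clause (¬m_21), m_21 = False.
From the singleton clause (m_22), m_22 = True.
From the singleton clause (¬m_31), m_31 = False.
From the singleton clause (m_32), m_32 = True.
But (¬m_32) is also a unit clause — contradiction.
Undo m_11 and try m_11 = False.
From the singleton clause (m_12), m_12 = True.
From the singleton clause (¬m_22), m_22 = False.
From the singleton clause (m_21), m_21 = True.
From the singleton clause (¬m_31), m_31 = False.
From the singleton clause (m_32), m_32 = True.
But (¬m_32) is also a unit clause — contradiction.
Neither m_11 = True nor m_11 = False works.
No assignment satisfies every clause.

Unsatisfiable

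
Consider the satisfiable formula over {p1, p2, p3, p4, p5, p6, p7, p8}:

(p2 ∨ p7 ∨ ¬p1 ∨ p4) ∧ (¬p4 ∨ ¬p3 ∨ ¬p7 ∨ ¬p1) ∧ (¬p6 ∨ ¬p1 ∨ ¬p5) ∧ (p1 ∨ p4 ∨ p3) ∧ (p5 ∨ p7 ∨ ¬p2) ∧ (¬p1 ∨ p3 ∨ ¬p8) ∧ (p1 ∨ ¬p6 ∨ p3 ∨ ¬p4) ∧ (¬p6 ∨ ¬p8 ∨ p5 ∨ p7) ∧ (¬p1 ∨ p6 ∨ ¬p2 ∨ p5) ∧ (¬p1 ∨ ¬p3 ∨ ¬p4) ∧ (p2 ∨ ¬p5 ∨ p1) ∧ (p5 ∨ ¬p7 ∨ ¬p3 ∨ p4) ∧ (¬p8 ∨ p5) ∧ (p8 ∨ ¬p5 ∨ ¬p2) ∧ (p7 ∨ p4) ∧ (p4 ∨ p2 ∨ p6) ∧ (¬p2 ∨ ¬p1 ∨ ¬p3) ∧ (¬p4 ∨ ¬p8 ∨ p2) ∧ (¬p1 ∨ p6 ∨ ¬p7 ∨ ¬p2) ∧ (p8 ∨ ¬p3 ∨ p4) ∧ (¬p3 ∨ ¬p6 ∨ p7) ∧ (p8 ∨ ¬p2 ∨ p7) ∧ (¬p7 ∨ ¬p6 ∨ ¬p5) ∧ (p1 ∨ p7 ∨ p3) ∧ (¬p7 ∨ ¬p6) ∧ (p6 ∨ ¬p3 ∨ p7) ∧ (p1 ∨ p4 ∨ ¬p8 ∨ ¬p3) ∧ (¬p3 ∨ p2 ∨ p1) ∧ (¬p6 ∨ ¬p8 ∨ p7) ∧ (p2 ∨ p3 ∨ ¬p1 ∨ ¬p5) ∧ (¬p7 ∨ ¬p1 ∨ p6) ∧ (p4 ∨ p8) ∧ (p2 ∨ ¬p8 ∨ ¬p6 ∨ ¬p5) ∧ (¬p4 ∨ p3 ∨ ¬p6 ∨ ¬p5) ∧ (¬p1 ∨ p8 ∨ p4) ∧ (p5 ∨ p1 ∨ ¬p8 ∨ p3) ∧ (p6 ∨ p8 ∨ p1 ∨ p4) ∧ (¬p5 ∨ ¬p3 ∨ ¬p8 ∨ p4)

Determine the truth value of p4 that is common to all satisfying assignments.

True

Suppose p4 = False.
Unit clause (p7) forces p7 = True.
Unit clause (¬p6) forces p6 = False.
Unit clause (p2) forces p2 = True.
Unit clause (¬p1) forces p1 = False.
Unit clause (p3) forces p3 = True.
Unit clause (p5) forces p5 = True.
Unit clause (p8) forces p8 = True.
That conflicts with the unit clause (¬p8).
So every satisfying assignment has p4 = True.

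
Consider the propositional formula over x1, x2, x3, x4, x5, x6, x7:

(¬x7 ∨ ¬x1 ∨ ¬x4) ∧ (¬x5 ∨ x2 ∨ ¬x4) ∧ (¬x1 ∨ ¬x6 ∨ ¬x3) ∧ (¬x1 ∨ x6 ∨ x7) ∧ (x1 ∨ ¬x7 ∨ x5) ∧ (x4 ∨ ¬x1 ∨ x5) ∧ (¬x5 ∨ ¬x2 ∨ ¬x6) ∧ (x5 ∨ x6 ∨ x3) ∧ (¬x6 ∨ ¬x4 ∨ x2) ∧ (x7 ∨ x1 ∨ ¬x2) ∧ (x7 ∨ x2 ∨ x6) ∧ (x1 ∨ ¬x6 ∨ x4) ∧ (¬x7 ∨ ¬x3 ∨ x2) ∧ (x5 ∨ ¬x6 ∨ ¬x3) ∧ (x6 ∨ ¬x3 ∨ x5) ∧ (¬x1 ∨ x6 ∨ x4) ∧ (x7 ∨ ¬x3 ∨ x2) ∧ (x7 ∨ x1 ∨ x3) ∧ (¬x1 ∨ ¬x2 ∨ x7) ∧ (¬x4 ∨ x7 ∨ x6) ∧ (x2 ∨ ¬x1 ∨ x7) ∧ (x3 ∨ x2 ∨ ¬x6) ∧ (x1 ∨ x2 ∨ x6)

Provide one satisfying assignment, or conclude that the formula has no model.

Suppose x7 = True.
Suppose x1 = False.
The clause (x5) is unit, so x5 = True.
Suppose x2 = True.
The clause (¬x6) is unit, so x6 = False.
No clause remains; x3, x4 are free.

x1=False; x2=True; x3=True; x4=False; x5=True; x6=False; x7=True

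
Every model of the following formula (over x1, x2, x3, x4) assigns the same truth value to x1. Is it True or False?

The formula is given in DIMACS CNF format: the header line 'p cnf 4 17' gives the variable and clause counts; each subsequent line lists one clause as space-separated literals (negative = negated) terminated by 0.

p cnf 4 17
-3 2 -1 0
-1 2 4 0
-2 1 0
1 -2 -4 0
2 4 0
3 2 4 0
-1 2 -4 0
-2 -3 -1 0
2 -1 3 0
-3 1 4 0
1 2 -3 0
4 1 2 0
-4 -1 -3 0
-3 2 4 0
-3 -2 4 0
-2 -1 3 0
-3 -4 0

Suppose x1 = True.
Try x3 = False.
The clause (x2) is unit, so x2 = True.
But (¬x2) is also a unit clause — contradiction.
Backtrack on x3: now try x3 = True.
The clause (x2) is unit, so x2 = True.
But (¬x2) is also a unit clause — contradiction.
Neither x3 = True nor x3 = False works.
So every satisfying assignment has x1 = False.

False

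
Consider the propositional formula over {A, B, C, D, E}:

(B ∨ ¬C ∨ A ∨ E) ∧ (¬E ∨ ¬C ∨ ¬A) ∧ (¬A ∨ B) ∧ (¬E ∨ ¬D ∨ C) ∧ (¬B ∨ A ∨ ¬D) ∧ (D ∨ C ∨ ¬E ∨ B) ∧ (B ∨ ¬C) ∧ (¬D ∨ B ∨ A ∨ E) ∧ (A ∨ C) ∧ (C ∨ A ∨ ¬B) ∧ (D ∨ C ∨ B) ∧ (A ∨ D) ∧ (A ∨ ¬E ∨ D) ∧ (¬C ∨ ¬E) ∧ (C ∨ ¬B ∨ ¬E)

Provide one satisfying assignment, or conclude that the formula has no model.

A: True; B: True; C: False; D: False; E: False

Try A = True.
From the singleton clause (B), B = True.
Try E = False.
Every clause is now satisfied; C, D are unconstrained.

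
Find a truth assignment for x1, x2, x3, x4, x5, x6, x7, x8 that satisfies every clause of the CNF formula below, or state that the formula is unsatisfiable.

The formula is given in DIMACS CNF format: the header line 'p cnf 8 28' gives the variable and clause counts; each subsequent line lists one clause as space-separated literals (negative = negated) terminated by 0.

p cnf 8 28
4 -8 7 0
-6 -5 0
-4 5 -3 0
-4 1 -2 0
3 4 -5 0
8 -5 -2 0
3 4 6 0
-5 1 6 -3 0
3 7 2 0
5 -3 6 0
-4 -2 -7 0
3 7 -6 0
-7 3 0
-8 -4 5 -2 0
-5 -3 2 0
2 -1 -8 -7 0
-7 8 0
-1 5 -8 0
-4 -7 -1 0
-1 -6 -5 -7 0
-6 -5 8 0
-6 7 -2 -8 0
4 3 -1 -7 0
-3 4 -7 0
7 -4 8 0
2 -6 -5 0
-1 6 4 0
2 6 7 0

x1=True,  x2=True,  x3=False,  x4=True,  x5=True,  x6=False,  x7=False,  x8=True

Branch on x6: set x6 = False.
Branch on x3: set x3 = False.
Unit clause (x4) forces x4 = True.
Unit clause (¬x7) forces x7 = False.
Unit clause (x2) forces x2 = True.
Unit clause (x1) forces x1 = True.
Unit clause (x8) forces x8 = True.
Unit clause (x5) forces x5 = True.
This assignment satisfies each clause.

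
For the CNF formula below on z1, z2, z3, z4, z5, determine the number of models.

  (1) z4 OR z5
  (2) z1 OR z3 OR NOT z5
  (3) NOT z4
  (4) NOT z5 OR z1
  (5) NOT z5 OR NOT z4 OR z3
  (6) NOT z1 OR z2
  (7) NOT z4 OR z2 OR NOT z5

2

There are 2^5 = 32 truth assignments over (z1, z2, z3, z4, z5).
Split on z5. With z5 = true, the clauses containing z5 are satisfied and NOT z5 drops from the rest; 2 of the 2^4 = 16 assignments to the other variables satisfy what remains.
With z5 = false, by the same count on the reduced clause set, 0 assignments work.
Total: 2 + 0 = 2.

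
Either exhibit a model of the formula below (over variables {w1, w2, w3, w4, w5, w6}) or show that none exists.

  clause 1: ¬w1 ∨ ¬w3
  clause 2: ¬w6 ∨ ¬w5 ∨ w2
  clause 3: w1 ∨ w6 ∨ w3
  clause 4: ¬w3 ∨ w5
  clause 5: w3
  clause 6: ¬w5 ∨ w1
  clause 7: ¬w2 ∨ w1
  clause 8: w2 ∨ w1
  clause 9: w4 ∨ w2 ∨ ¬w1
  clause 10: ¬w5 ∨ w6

(w3) alone gives w3 = True.
(¬w1) alone gives w1 = False.
(w5) alone gives w5 = True.
Now (¬w5) is unsatisfied and unit — conflict.

UNSATISFIABLE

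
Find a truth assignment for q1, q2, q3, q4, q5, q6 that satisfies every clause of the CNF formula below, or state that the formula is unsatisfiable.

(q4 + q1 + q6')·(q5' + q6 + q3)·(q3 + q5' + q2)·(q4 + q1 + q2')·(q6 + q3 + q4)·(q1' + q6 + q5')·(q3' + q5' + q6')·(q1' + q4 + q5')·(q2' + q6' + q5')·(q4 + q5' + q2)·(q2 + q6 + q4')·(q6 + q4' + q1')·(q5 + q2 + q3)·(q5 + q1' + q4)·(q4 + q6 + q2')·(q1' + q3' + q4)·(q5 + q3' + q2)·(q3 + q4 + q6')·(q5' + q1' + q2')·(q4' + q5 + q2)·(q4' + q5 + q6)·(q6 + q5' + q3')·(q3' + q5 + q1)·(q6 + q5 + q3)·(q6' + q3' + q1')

Try q4 = 1.
Try q2 = 1.
Try q6 = 1.
Unit clause (q5') forces q5 = 0.
Try q3 = 0.
Every clause is now satisfied; q1 is unconstrained.

q1=0,  q2=1,  q3=0,  q4=1,  q5=0,  q6=1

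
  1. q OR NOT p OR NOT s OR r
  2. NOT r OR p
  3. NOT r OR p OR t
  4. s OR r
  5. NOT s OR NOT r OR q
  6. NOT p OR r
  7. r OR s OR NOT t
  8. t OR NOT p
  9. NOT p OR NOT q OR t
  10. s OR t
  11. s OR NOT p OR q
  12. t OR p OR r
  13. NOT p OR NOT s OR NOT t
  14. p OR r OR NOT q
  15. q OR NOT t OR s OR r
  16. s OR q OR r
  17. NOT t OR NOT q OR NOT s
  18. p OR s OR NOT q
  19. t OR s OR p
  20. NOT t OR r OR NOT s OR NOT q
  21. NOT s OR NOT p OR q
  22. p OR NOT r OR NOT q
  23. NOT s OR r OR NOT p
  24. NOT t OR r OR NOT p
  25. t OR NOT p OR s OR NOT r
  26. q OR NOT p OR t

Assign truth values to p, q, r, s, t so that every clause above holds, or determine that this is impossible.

p=false, q=false, r=false, s=true, t=true

Case r = false:
(s) alone gives s = true.
(NOT p) alone gives p = false.
(t) alone gives t = true.
(NOT q) alone gives q = false.
All clauses are satisfied.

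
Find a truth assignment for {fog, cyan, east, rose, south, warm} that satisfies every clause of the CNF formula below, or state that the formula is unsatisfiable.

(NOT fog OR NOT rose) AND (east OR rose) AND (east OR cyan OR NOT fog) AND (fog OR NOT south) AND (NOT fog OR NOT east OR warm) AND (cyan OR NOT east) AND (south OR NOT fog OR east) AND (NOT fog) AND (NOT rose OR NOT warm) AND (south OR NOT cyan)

fog ↦ false; cyan ↦ false; east ↦ false; rose ↦ true; south ↦ false; warm ↦ false

The clause (NOT fog) is unit, so fog = false.
The clause (NOT south) is unit, so south = false.
The clause (NOT cyan) is unit, so cyan = false.
The clause (NOT east) is unit, so east = false.
The clause (rose) is unit, so rose = true.
The clause (NOT warm) is unit, so warm = false.
This assignment satisfies each clause.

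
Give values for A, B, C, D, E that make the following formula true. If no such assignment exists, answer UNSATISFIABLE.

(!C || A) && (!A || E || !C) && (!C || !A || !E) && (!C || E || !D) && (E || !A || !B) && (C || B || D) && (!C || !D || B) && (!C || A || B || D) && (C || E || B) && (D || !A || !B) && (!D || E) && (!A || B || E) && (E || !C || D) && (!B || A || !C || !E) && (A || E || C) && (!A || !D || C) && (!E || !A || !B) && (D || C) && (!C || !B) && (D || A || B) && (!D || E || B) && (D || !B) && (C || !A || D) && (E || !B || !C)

A: false; B: false; C: false; D: true; E: true

Suppose C = false.
Unit clause (D) forces D = true.
Unit clause (E) forces E = true.
Unit clause (!A) forces A = false.
All clauses hold; B can take either value.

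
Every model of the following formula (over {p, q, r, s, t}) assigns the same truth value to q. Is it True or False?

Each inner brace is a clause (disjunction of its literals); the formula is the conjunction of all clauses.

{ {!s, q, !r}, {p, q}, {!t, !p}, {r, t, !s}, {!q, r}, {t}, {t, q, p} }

True

Suppose q = false.
From the singleton clause (p), p = true.
From the singleton clause (!t), t = false.
But (t) is also a unit clause — contradiction.
So every satisfying assignment has q = True.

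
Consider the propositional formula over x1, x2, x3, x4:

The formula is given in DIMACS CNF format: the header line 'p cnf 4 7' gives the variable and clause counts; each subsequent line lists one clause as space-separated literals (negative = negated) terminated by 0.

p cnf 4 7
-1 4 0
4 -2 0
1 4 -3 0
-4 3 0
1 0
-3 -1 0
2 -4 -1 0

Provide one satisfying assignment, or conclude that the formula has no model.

The clause (x1) is unit, so x1 = True.
The clause (x4) is unit, so x4 = True.
The clause (x3) is unit, so x3 = True.
But (¬x3) is also a unit clause — contradiction.

UNSATISFIABLE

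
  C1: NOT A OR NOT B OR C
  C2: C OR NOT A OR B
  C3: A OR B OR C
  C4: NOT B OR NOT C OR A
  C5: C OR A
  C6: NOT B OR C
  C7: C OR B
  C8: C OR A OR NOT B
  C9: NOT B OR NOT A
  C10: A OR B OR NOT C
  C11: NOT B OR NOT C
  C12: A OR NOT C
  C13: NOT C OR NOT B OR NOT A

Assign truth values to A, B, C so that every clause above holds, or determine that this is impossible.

Branch on C: set C = true.
From the singleton clause (NOT B), B = false.
From the singleton clause (A), A = true.
All clauses are satisfied.

A ↦ true; B ↦ false; C ↦ true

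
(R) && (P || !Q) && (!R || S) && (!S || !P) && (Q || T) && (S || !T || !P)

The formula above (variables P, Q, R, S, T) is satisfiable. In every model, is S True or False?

Suppose S = false.
The clause (R) is unit, so R = true.
That conflicts with the unit clause (!R).
So every satisfying assignment has S = True.

True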